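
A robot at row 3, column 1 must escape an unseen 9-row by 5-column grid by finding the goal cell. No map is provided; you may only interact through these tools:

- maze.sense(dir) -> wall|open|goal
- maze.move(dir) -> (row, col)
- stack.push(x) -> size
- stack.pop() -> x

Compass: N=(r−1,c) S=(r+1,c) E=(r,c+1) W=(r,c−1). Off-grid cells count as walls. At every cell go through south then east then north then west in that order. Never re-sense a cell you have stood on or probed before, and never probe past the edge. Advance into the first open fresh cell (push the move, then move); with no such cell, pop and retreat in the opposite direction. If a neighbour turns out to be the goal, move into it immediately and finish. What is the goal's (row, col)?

% 1. maze.sense(dir→south) == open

% 2. stack.push(x→south) == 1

% 3. maze.move(dir→south) == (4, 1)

% 4. maze.sense(dir→south) == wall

% 5. maze.sense(dir→east) == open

% 6. stack.push(x→east) == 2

% 7. maze.move(dir→east) == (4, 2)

% 8. maze.sense(dir→south) == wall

% 9. maze.sense(dir→east) == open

% 10. stack.push(x→east) == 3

% 11. maze.move(dir→east) == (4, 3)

% 12. maze.sense(dir→south) == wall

% 13. maze.sense(dir→east) == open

% 14. stack.push(x→east) == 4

% 15. maze.move(dir→east) == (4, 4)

% 16. maze.sense(dir→south) == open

% 17. stack.push(x→south) == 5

% 18. maze.move(dir→south) == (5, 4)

% 19. maze.sense(dir→south) == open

% 20. stack.push(x→south) == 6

% 21. maze.move(dir→south) == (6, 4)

% 22. maze.sense(dir→south) == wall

% 23. maze.sense(dir→west) == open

% 24. stack.push(x→west) == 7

% 25. maze.move(dir→west) == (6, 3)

% 26. maze.sense(dir→south) == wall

% 27. maze.sense(dir→west) == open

% 28. stack.push(x→west) == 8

% 29. maze.move(dir→west) == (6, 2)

% 30. maze.sense(dir→south) == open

% 31. stack.push(x→south) == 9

% 32. maze.move(dir→south) == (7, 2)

% 33. maze.sense(dir→south) == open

% 34. stack.push(x→south) == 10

% 35. maze.move(dir→south) == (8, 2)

% 36. maze.sense(dir→east) == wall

% 37. maze.sense(dir→west) == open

% 38. stack.push(x→west) == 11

% 39. maze.move(dir→west) == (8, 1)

% 40. maze.sense(dir→north) == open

% 41. stack.push(x→north) == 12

% 42. maze.move(dir→north) == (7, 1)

% 43. maze.sense(dir→north) == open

% 44. stack.push(x→north) == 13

% 45. maze.move(dir→north) == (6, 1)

% 46. maze.sense(dir→west) == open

% 47. stack.push(x→west) == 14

% 48. maze.move(dir→west) == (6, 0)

% 49. maze.sense(dir→south) == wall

% 50. maze.sense(dir→north) == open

% 51. stack.push(x→north) == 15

% 52. maze.move(dir→north) == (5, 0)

% 53. maze.sense(dir→north) == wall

% 54. stack.pop() == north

% 55. maze.move(dir→south) == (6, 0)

% 56. stack.pop() == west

% 57. maze.move(dir→east) == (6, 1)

% 58. stack.pop() == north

% 59. maze.move(dir→south) == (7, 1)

% 60. stack.pop() == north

% 61. maze.move(dir→south) == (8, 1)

% 62. maze.sense(dir→west) == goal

% 63. maze.move(dir→west) == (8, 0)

Answer: (8, 0)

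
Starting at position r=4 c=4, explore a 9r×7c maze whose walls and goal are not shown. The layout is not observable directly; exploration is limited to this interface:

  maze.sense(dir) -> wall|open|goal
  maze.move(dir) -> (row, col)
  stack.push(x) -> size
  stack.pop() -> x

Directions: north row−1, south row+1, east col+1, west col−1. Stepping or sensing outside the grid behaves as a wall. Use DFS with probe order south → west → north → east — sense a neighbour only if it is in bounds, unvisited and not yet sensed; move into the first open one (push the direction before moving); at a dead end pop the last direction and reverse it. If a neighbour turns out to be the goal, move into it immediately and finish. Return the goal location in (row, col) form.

I use maze.sense(dir=south), : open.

Next I call stack.push(x=south), : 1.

Using maze.move(dir=south), : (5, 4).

Then maze.sense(dir=south), : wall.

Using maze.sense(dir=west), giving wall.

Calling maze.sense(dir=east), and get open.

I invoke stack.push(x=east), : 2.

Next I call maze.move(dir=east), yielding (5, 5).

I try maze.sense(dir=south), which returns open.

I run stack.push(x=south), — result: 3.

I run maze.move(dir=south), which returns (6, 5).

Invoking maze.sense(dir=south), — result: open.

I run stack.push(x=south), which returns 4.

I invoke maze.move(dir=south), and observe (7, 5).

Then maze.sense(dir=south), → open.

I run stack.push(x=south), and see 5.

I call maze.move(dir=south), and see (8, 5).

Invoking maze.sense(dir=west), and get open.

Calling stack.push(x=west), giving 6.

I try maze.move(dir=west), and get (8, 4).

Next I call maze.sense(dir=west), yielding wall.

I run maze.sense(dir=north), and observe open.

Using stack.push(x=north), : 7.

I invoke maze.move(dir=north), and get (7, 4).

Now I run maze.sense(dir=west), giving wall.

Then stack.pop(), — result: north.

Then maze.move(dir=south), yielding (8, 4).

Then stack.pop(), and see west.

Next I call maze.move(dir=east), and get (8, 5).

I run maze.sense(dir=east), — result: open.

I call stack.push(x=east), yielding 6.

Calling maze.move(dir=east), : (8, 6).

Calling maze.sense(dir=north), and see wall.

I invoke stack.pop(), — result: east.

I call maze.move(dir=west), and see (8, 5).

Now I run stack.pop, — result: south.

Next I call maze.move(dir=north), which returns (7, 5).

I try stack.pop(), and observe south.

Now I run maze.move(dir=north), and get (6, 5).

I invoke maze.sense(dir=east), → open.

I invoke stack.push(x=east), and see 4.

I use maze.move(dir=east), giving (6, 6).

I invoke maze.sense(dir=north), and observe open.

Invoking stack.push(x=north), and get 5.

I try maze.move(dir=north), — result: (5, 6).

I try maze.sense(dir=north), yielding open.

Then stack.push(x=north), yielding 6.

I call maze.move(dir=north), : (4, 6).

Using maze.sense(dir=west), giving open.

I run stack.push(x=west), giving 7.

I run maze.move(dir=west), and get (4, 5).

I use maze.sense(dir=north), giving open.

Then stack.push(x=north), and observe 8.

I call maze.move(dir=north), and get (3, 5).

I run maze.sense(dir=west), — result: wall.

Now I run maze.sense(dir=north), and observe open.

Then stack.push(x=north), and get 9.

Now I run maze.move(dir=north), which returns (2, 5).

I try maze.sense(dir=west), and observe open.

I run stack.push(x=west), and observe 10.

Next I call maze.move(dir=west), and see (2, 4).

I run maze.sense(dir=west), — result: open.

I call stack.push(x=west), and observe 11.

I use maze.move(dir=west), which returns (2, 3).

I run maze.sense(dir=south), yielding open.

Invoking stack.push(x=south), and get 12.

Then maze.move(dir=south), and see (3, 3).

Calling maze.sense(dir=south), which returns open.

Calling stack.push(x=south), : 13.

Using maze.move(dir=south), giving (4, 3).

Using maze.sense(dir=west), and see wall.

Next I call stack.pop, and observe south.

Calling maze.move(dir=north), and get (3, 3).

I try maze.sense(dir=west), giving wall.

Next I call stack.pop, and see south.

I run maze.move(dir=north), and see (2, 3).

Next I call maze.sense(dir=west), : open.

I invoke stack.push(x=west), and observe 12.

I call maze.move(dir=west), : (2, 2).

I run maze.sense(dir=west), giving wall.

Calling maze.sense(dir=north), → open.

I run stack.push(x=north), which returns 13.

I run maze.move(dir=north), — result: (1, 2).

I run maze.sense(dir=west), and see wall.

Using maze.sense(dir=north), : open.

I invoke stack.push(x=north), giving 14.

Now I run maze.move(dir=north), → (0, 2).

Using maze.sense(dir=west), and get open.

I use stack.push(x=west), and get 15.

Calling maze.move(dir=west), and get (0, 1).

Invoking maze.sense(dir=west), → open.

I use stack.push(x=west), — result: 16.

Now I run maze.move(dir=west), giving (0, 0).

Now I run maze.sense(dir=south), and see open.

I invoke stack.push(x=south), which returns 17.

Invoking maze.move(dir=south), yielding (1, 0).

I call maze.sense(dir=south), and get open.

Using stack.push(x=south), → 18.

I use maze.move(dir=south), yielding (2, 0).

Using maze.sense(dir=south), → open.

Calling stack.push(x=south), : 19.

Now I run maze.move(dir=south), → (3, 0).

I invoke maze.sense(dir=south), yielding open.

I use stack.push(x=south), giving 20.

I use maze.move(dir=south), and see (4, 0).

Now I run maze.sense(dir=south), — result: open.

Using stack.push(x=south), and observe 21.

I use maze.move(dir=south), and see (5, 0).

I use maze.sense(dir=south), which returns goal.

I run maze.move(dir=south), and get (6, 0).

Answer: (6, 0)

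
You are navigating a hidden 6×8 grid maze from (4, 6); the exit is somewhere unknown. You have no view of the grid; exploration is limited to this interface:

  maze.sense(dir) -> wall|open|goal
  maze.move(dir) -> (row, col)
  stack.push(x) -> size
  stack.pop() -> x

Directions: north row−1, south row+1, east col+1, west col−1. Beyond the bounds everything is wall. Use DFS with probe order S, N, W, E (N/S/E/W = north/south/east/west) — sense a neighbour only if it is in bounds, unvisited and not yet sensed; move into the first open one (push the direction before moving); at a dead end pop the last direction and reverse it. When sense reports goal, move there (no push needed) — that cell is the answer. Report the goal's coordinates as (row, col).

// 1. maze.sense(south) -> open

// 2. stack.push(south) -> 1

// 3. maze.move(south) -> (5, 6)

// 4. maze.sense(west) -> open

// 5. stack.push(west) -> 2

// 6. maze.move(west) -> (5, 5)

// 7. maze.sense(north) -> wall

// 8. maze.sense(west) -> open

// 9. stack.push(west) -> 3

// 10. maze.move(west) -> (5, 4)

// 11. maze.sense(north) -> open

// 12. stack.push(north) -> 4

// 13. maze.move(north) -> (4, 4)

// 14. maze.sense(north) -> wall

// 15. maze.sense(west) -> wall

// 16. stack.pop() -> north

// 17. maze.move(south) -> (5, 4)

// 18. maze.sense(west) -> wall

// 19. stack.pop() -> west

// 20. maze.move(east) -> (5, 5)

// 21. stack.pop() -> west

// 22. maze.move(east) -> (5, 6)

// 23. maze.sense(east) -> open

// 24. stack.push(east) -> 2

// 25. maze.move(east) -> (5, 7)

// 26. maze.sense(north) -> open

// 27. stack.push(north) -> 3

// 28. maze.move(north) -> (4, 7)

// 29. maze.sense(north) -> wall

// 30. stack.pop() -> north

// 31. maze.move(south) -> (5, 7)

// 32. stack.pop() -> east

// 33. maze.move(west) -> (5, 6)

// 34. stack.pop() -> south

// 35. maze.move(north) -> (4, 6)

// 36. maze.sense(north) -> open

// 37. stack.push(north) -> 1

// 38. maze.move(north) -> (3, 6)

// 39. maze.sense(north) -> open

// 40. stack.push(north) -> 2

// 41. maze.move(north) -> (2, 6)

// 42. maze.sense(north) -> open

// 43. stack.push(north) -> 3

// 44. maze.move(north) -> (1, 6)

// 45. maze.sense(north) -> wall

// 46. maze.sense(west) -> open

// 47. stack.push(west) -> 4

// 48. maze.move(west) -> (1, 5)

// 49. maze.sense(south) -> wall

// 50. maze.sense(north) -> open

// 51. stack.push(north) -> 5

// 52. maze.move(north) -> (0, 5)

// 53. maze.sense(west) -> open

// 54. stack.push(west) -> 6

// 55. maze.move(west) -> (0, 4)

// 56. maze.sense(south) -> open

// 57. stack.push(south) -> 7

// 58. maze.move(south) -> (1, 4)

// 59. maze.sense(south) -> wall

// 60. maze.sense(west) -> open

// 61. stack.push(west) -> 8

// 62. maze.move(west) -> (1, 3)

// 63. maze.sense(south) -> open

// 64. stack.push(south) -> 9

// 65. maze.move(south) -> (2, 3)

// 66. maze.sense(south) -> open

// 67. stack.push(south) -> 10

// 68. maze.move(south) -> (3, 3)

// 69. maze.sense(west) -> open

// 70. stack.push(west) -> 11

// 71. maze.move(west) -> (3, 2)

// 72. maze.sense(south) -> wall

// 73. maze.sense(north) -> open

// 74. stack.push(north) -> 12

// 75. maze.move(north) -> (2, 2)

// 76. maze.sense(north) -> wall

// 77. maze.sense(west) -> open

// 78. stack.push(west) -> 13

// 79. maze.move(west) -> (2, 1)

// 80. maze.sense(south) -> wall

// 81. maze.sense(north) -> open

// 82. stack.push(north) -> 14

// 83. maze.move(north) -> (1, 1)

// 84. maze.sense(north) -> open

// 85. stack.push(north) -> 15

// 86. maze.move(north) -> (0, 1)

// 87. maze.sense(west) -> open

// 88. stack.push(west) -> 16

// 89. maze.move(west) -> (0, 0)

// 90. maze.sense(south) -> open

// 91. stack.push(south) -> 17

// 92. maze.move(south) -> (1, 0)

// 93. maze.sense(south) -> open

// 94. stack.push(south) -> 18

// 95. maze.move(south) -> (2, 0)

// 96. maze.sense(south) -> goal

// 97. maze.move(south) -> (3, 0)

Answer: (3, 0)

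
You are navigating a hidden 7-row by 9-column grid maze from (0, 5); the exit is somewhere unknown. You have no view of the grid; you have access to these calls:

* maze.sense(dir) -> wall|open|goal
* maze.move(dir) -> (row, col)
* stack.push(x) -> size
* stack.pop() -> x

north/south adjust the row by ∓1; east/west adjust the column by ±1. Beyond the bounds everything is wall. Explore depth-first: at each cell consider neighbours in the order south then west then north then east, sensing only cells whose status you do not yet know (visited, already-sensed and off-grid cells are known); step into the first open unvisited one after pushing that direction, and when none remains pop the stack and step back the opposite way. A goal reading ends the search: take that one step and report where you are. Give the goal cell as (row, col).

-- maze.sense(dir=south) => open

-- stack.push(x=south) => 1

-- maze.move(dir=south) => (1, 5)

-- maze.sense(dir=south) => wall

-- maze.sense(dir=west) => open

-- stack.push(x=west) => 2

-- maze.move(dir=west) => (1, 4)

-- maze.sense(dir=south) => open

-- stack.push(x=south) => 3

-- maze.move(dir=south) => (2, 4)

-- maze.sense(dir=south) => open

-- stack.push(x=south) => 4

-- maze.move(dir=south) => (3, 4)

-- maze.sense(dir=south) => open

-- stack.push(x=south) => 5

-- maze.move(dir=south) => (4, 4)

-- maze.sense(dir=south) => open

-- stack.push(x=south) => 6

-- maze.move(dir=south) => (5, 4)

-- maze.sense(dir=south) => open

-- stack.push(x=south) => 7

-- maze.move(dir=south) => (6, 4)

-- maze.sense(dir=west) => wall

-- maze.sense(dir=east) => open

-- stack.push(x=east) => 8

-- maze.move(dir=east) => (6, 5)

-- maze.sense(dir=north) => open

-- stack.push(x=north) => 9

-- maze.move(dir=north) => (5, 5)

-- maze.sense(dir=north) => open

-- stack.push(x=north) => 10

-- maze.move(dir=north) => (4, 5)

-- maze.sense(dir=north) => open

-- stack.push(x=north) => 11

-- maze.move(dir=north) => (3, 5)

-- maze.sense(dir=east) => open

-- stack.push(x=east) => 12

-- maze.move(dir=east) => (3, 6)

-- maze.sense(dir=south) => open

-- stack.push(x=south) => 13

-- maze.move(dir=south) => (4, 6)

-- maze.sense(dir=south) => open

-- stack.push(x=south) => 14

-- maze.move(dir=south) => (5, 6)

-- maze.sense(dir=south) => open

-- stack.push(x=south) => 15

-- maze.move(dir=south) => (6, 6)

-- maze.sense(dir=east) => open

-- stack.push(x=east) => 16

-- maze.move(dir=east) => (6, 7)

-- maze.sense(dir=north) => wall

-- maze.sense(dir=east) => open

-- stack.push(x=east) => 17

-- maze.move(dir=east) => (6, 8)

-- maze.sense(dir=north) => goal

-- maze.move(dir=north) => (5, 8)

Answer: (5, 8)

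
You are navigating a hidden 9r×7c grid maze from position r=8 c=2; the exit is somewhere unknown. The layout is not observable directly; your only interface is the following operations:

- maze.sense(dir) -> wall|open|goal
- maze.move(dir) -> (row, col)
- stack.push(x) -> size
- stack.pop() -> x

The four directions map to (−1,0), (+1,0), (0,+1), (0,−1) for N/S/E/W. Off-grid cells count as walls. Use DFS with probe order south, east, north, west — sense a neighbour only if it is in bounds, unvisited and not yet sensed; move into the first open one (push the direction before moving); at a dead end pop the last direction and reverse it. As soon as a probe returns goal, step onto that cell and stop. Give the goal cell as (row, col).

Step: maze.sense[east]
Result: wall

Step: maze.sense[north]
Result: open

Step: stack.push[north]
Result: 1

Step: maze.move[north]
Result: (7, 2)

Step: maze.sense[east]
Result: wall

Step: maze.sense[north]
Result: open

Step: stack.push[north]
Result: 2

Step: maze.move[north]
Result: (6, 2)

Step: maze.sense[east]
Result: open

Step: stack.push[east]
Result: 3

Step: maze.move[east]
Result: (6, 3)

Step: maze.sense[east]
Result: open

Step: stack.push[east]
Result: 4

Step: maze.move[east]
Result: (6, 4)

Step: maze.sense[south]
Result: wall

Step: maze.sense[east]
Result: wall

Step: maze.sense[north]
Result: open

Step: stack.push[north]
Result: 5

Step: maze.move[north]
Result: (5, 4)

Step: maze.sense[east]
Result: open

Step: stack.push[east]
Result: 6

Step: maze.move[east]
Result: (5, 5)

Step: maze.sense[east]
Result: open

Step: stack.push[east]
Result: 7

Step: maze.move[east]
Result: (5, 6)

Step: maze.sense[south]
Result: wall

Step: maze.sense[north]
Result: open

Step: stack.push[north]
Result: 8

Step: maze.move[north]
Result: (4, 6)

Step: maze.sense[north]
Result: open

Step: stack.push[north]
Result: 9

Step: maze.move[north]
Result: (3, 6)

Step: maze.sense[north]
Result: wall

Step: maze.sense[west]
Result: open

Step: stack.push[west]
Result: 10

Step: maze.move[west]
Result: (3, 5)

Step: maze.sense[south]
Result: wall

Step: maze.sense[north]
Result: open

Step: stack.push[north]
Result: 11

Step: maze.move[north]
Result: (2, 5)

Step: maze.sense[north]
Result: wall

Step: maze.sense[west]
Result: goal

Step: maze.move[west]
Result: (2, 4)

Answer: (2, 4)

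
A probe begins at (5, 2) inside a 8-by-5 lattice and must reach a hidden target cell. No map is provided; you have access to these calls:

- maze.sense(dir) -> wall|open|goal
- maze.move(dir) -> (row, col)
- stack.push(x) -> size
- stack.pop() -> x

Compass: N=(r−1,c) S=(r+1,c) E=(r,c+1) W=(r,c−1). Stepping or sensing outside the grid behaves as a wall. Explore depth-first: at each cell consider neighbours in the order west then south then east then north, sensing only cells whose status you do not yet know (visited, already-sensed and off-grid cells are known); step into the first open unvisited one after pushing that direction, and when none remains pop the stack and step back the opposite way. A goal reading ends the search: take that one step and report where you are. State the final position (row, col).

→ sense(west)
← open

→ push(west)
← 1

→ move(west)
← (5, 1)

→ sense(west)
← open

→ push(west)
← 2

→ move(west)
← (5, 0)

→ sense(south)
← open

→ push(south)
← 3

→ move(south)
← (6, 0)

→ sense(south)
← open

→ push(south)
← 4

→ move(south)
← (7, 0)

→ sense(east)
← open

→ push(east)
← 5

→ move(east)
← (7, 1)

→ sense(east)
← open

→ push(east)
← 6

→ move(east)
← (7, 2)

→ sense(east)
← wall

→ sense(north)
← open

→ push(north)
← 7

→ move(north)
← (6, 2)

→ sense(west)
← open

→ push(west)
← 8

→ move(west)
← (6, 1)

→ pop()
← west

→ move(east)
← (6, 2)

→ sense(east)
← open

→ push(east)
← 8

→ move(east)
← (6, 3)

→ sense(east)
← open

→ push(east)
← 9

→ move(east)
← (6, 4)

→ sense(south)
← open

→ push(south)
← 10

→ move(south)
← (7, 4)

→ pop()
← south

→ move(north)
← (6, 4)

→ sense(north)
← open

→ push(north)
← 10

→ move(north)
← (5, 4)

→ sense(west)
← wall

→ sense(north)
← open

→ push(north)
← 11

→ move(north)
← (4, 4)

→ sense(west)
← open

→ push(west)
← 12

→ move(west)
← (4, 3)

→ sense(west)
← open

→ push(west)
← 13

→ move(west)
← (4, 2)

→ sense(west)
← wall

→ sense(north)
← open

→ push(north)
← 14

→ move(north)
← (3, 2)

→ sense(west)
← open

→ push(west)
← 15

→ move(west)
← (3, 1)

→ sense(west)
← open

→ push(west)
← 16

→ move(west)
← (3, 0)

→ sense(south)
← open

→ push(south)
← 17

→ move(south)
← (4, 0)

→ pop()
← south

→ move(north)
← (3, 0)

→ sense(north)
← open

→ push(north)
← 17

→ move(north)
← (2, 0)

→ sense(east)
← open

→ push(east)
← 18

→ move(east)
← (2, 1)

→ sense(east)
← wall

→ sense(north)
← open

→ push(north)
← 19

→ move(north)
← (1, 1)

→ sense(west)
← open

→ push(west)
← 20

→ move(west)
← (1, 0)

→ sense(north)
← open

→ push(north)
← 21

→ move(north)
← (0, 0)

→ sense(east)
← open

→ push(east)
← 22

→ move(east)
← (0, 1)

→ sense(east)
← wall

→ pop()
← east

→ move(west)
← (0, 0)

→ pop()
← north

→ move(south)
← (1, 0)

→ pop()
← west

→ move(east)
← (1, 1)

→ sense(east)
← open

→ push(east)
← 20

→ move(east)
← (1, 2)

→ sense(east)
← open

→ push(east)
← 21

→ move(east)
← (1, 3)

→ sense(south)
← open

→ push(south)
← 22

→ move(south)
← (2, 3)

→ sense(south)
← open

→ push(south)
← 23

→ move(south)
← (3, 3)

→ sense(east)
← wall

→ pop()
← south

→ move(north)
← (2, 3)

→ sense(east)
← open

→ push(east)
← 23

→ move(east)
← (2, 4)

→ sense(north)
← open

→ push(north)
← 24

→ move(north)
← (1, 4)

→ sense(north)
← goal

→ move(north)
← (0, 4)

Answer: (0, 4)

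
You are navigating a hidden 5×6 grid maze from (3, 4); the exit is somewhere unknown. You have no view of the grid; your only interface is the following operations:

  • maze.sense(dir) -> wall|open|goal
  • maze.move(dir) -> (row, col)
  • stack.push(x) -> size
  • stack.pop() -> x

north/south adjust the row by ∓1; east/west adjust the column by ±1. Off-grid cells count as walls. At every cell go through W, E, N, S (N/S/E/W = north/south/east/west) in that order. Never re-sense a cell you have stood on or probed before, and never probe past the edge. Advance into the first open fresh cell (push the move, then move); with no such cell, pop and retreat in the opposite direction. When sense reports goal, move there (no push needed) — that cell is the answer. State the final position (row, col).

I call sense passing dir→west, and see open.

I invoke push passing x→west, which returns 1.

I invoke move passing dir→west, and observe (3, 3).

I use sense passing dir→west, : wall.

I call sense passing dir→north, which returns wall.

Now I run sense passing dir→south, yielding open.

I invoke push passing x→south, : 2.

I use move passing dir→south, → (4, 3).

Invoking sense passing dir→west, — result: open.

Now I run push passing x→west, yielding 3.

Then move passing dir→west, giving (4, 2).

I try sense passing dir→west, which returns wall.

Now I run pop, — result: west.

Using move passing dir→east, — result: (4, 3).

Invoking sense passing dir→east, and get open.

Invoking push passing x→east, — result: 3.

Calling move passing dir→east, : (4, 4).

Now I run sense passing dir→east, → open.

I use push passing x→east, yielding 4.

Then move passing dir→east, — result: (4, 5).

I run sense passing dir→north, giving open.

I try push passing x→north, : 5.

I use move passing dir→north, — result: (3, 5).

I try sense passing dir→north, yielding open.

Invoking push passing x→north, which returns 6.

Then move passing dir→north, : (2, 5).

Then sense passing dir→west, and get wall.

Now I run sense passing dir→north, which returns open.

Next I call push passing x→north, — result: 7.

Next I call move passing dir→north, and observe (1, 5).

Next I call sense passing dir→west, : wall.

Next I call sense passing dir→north, which returns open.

Now I run push passing x→north, and see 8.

Invoking move passing dir→north, and see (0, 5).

I run sense passing dir→west, → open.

I invoke push passing x→west, and observe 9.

Invoking move passing dir→west, and get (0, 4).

Calling sense passing dir→west, and get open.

I use push passing x→west, which returns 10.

I try move passing dir→west, and see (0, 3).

I run sense passing dir→west, yielding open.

I run push passing x→west, yielding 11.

Now I run move passing dir→west, → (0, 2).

Now I run sense passing dir→west, and observe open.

Next I call push passing x→west, and observe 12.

Next I call move passing dir→west, which returns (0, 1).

Next I call sense passing dir→west, giving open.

Now I run push passing x→west, yielding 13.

Using move passing dir→west, yielding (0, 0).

Invoking sense passing dir→south, giving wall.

I try pop, — result: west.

Calling move passing dir→east, and get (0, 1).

Invoking sense passing dir→south, : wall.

Then pop, → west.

I use move passing dir→east, and observe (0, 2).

I call sense passing dir→south, : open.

Then push passing x→south, → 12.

Next I call move passing dir→south, and see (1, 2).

I call sense passing dir→east, which returns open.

Next I call push passing x→east, : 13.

Now I run move passing dir→east, and get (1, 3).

I call pop, and observe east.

Invoking move passing dir→west, which returns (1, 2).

Using sense passing dir→south, — result: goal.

I run move passing dir→south, giving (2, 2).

Answer: (2, 2)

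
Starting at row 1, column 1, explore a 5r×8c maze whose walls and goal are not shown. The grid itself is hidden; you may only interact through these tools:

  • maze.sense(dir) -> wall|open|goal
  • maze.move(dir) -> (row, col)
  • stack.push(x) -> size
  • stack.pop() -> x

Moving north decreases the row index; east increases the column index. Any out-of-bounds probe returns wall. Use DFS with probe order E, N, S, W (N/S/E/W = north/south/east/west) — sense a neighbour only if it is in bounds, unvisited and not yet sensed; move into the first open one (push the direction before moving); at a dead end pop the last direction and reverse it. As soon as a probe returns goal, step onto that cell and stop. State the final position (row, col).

Using sense using dir: east, : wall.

I try sense using dir: north, and see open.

Calling push using x: north, — result: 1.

I call move using dir: north, and get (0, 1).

I use sense using dir: east, and see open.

I call push using x: east, yielding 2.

I run move using dir: east, → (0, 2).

Next I call sense using dir: east, and observe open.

I try push using x: east, and see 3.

I try move using dir: east, — result: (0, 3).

I try sense using dir: east, and get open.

Invoking push using x: east, giving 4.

I try move using dir: east, yielding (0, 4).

I call sense using dir: east, → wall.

Calling sense using dir: south, and get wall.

Calling pop(), → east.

Calling move using dir: west, and get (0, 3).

I call sense using dir: south, yielding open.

I run push using x: south, yielding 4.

Next I call move using dir: south, and see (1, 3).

I call sense using dir: south, yielding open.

I invoke push using x: south, giving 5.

Now I run move using dir: south, and get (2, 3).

Using sense using dir: east, and see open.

Invoking push using x: east, which returns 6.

Calling move using dir: east, — result: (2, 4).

Now I run sense using dir: east, and observe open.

Next I call push using x: east, : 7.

Calling move using dir: east, : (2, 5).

Now I run sense using dir: east, and observe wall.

Now I run sense using dir: north, → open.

Then push using x: north, and see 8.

Calling move using dir: north, giving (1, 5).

Calling sense using dir: east, and see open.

Now I run push using x: east, which returns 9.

Then move using dir: east, : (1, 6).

Calling sense using dir: east, which returns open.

Invoking push using x: east, — result: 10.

Then move using dir: east, yielding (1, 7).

I try sense using dir: north, and see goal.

I run move using dir: north, yielding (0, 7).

Answer: (0, 7)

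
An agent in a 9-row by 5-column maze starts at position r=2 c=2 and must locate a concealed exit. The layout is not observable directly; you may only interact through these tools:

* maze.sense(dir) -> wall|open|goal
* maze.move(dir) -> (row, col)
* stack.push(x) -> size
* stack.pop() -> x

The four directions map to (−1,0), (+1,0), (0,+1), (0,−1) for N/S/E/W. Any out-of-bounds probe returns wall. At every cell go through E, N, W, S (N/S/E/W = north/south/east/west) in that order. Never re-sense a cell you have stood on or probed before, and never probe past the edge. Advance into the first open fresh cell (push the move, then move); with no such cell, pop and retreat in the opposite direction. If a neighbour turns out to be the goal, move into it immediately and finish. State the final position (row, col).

Do: maze.sense[dir: east]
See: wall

Do: maze.sense[dir: north]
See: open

Do: stack.push[x: north]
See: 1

Do: maze.move[dir: north]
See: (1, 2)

Do: maze.sense[dir: east]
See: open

Do: stack.push[x: east]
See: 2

Do: maze.move[dir: east]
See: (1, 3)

Do: maze.sense[dir: east]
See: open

Do: stack.push[x: east]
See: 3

Do: maze.move[dir: east]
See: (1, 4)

Do: maze.sense[dir: north]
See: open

Do: stack.push[x: north]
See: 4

Do: maze.move[dir: north]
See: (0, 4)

Do: maze.sense[dir: west]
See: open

Do: stack.push[x: west]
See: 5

Do: maze.move[dir: west]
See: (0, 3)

Do: maze.sense[dir: west]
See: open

Do: stack.push[x: west]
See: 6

Do: maze.move[dir: west]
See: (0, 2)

Do: maze.sense[dir: west]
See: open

Do: stack.push[x: west]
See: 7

Do: maze.move[dir: west]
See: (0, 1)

Do: maze.sense[dir: west]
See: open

Do: stack.push[x: west]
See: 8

Do: maze.move[dir: west]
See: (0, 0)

Do: maze.sense[dir: south]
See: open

Do: stack.push[x: south]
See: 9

Do: maze.move[dir: south]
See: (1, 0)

Do: maze.sense[dir: east]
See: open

Do: stack.push[x: east]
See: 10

Do: maze.move[dir: east]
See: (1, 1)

Do: maze.sense[dir: south]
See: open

Do: stack.push[x: south]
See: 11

Do: maze.move[dir: south]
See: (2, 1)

Do: maze.sense[dir: west]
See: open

Do: stack.push[x: west]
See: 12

Do: maze.move[dir: west]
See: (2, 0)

Do: maze.sense[dir: south]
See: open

Do: stack.push[x: south]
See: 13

Do: maze.move[dir: south]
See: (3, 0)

Do: maze.sense[dir: east]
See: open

Do: stack.push[x: east]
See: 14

Do: maze.move[dir: east]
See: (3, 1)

Do: maze.sense[dir: east]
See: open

Do: stack.push[x: east]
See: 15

Do: maze.move[dir: east]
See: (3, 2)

Do: maze.sense[dir: east]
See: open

Do: stack.push[x: east]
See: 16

Do: maze.move[dir: east]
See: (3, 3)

Do: maze.sense[dir: east]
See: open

Do: stack.push[x: east]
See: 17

Do: maze.move[dir: east]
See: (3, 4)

Do: maze.sense[dir: north]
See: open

Do: stack.push[x: north]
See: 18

Do: maze.move[dir: north]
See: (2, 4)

Do: stack.pop[]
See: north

Do: maze.move[dir: south]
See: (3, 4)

Do: maze.sense[dir: south]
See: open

Do: stack.push[x: south]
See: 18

Do: maze.move[dir: south]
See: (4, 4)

Do: maze.sense[dir: west]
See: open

Do: stack.push[x: west]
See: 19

Do: maze.move[dir: west]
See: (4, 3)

Do: maze.sense[dir: west]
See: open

Do: stack.push[x: west]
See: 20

Do: maze.move[dir: west]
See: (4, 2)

Do: maze.sense[dir: west]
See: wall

Do: maze.sense[dir: south]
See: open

Do: stack.push[x: south]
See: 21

Do: maze.move[dir: south]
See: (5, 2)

Do: maze.sense[dir: east]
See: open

Do: stack.push[x: east]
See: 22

Do: maze.move[dir: east]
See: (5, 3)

Do: maze.sense[dir: east]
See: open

Do: stack.push[x: east]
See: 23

Do: maze.move[dir: east]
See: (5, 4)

Do: maze.sense[dir: south]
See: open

Do: stack.push[x: south]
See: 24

Do: maze.move[dir: south]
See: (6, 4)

Do: maze.sense[dir: west]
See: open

Do: stack.push[x: west]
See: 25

Do: maze.move[dir: west]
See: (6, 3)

Do: maze.sense[dir: west]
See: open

Do: stack.push[x: west]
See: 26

Do: maze.move[dir: west]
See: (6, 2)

Do: maze.sense[dir: west]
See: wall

Do: maze.sense[dir: south]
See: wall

Do: stack.pop[]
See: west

Do: maze.move[dir: east]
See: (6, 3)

Do: maze.sense[dir: south]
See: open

Do: stack.push[x: south]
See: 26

Do: maze.move[dir: south]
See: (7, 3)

Do: maze.sense[dir: east]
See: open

Do: stack.push[x: east]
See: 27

Do: maze.move[dir: east]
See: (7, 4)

Do: maze.sense[dir: south]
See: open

Do: stack.push[x: south]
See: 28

Do: maze.move[dir: south]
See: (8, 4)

Do: maze.sense[dir: west]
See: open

Do: stack.push[x: west]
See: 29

Do: maze.move[dir: west]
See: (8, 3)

Do: maze.sense[dir: west]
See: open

Do: stack.push[x: west]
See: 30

Do: maze.move[dir: west]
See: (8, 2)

Do: maze.sense[dir: west]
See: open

Do: stack.push[x: west]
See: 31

Do: maze.move[dir: west]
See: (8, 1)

Do: maze.sense[dir: north]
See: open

Do: stack.push[x: north]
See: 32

Do: maze.move[dir: north]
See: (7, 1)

Do: maze.sense[dir: west]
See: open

Do: stack.push[x: west]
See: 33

Do: maze.move[dir: west]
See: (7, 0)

Do: maze.sense[dir: north]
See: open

Do: stack.push[x: north]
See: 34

Do: maze.move[dir: north]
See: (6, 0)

Do: maze.sense[dir: north]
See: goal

Do: maze.move[dir: north]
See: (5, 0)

Answer: (5, 0)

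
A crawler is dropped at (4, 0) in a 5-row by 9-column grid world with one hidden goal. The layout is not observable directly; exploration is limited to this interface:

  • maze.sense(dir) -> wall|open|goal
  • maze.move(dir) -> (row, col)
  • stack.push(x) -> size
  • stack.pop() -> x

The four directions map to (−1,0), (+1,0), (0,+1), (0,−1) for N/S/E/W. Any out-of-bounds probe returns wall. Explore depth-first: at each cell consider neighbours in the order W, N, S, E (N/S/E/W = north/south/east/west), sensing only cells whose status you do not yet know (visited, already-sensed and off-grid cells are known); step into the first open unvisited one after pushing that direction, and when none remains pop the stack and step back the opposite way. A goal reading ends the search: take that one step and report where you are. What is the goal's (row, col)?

-> maze.sense(dir=north)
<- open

-> stack.push(x=north)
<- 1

-> maze.move(dir=north)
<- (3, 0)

-> maze.sense(dir=north)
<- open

-> stack.push(x=north)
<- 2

-> maze.move(dir=north)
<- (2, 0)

-> maze.sense(dir=north)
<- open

-> stack.push(x=north)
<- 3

-> maze.move(dir=north)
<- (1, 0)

-> maze.sense(dir=north)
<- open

-> stack.push(x=north)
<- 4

-> maze.move(dir=north)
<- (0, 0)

-> maze.sense(dir=east)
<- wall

-> stack.pop()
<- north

-> maze.move(dir=south)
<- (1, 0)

-> maze.sense(dir=east)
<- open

-> stack.push(x=east)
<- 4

-> maze.move(dir=east)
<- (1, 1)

-> maze.sense(dir=south)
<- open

-> stack.push(x=south)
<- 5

-> maze.move(dir=south)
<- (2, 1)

-> maze.sense(dir=south)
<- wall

-> maze.sense(dir=east)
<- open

-> stack.push(x=east)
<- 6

-> maze.move(dir=east)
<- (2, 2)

-> maze.sense(dir=north)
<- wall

-> maze.sense(dir=south)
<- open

-> stack.push(x=south)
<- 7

-> maze.move(dir=south)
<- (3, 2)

-> maze.sense(dir=south)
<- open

-> stack.push(x=south)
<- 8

-> maze.move(dir=south)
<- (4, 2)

-> maze.sense(dir=west)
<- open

-> stack.push(x=west)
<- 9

-> maze.move(dir=west)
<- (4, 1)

-> stack.pop()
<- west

-> maze.move(dir=east)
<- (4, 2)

-> maze.sense(dir=east)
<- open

-> stack.push(x=east)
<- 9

-> maze.move(dir=east)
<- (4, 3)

-> maze.sense(dir=north)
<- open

-> stack.push(x=north)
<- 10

-> maze.move(dir=north)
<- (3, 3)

-> maze.sense(dir=north)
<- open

-> stack.push(x=north)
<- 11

-> maze.move(dir=north)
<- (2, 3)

-> maze.sense(dir=north)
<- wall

-> maze.sense(dir=east)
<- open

-> stack.push(x=east)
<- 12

-> maze.move(dir=east)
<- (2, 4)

-> maze.sense(dir=north)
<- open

-> stack.push(x=north)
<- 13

-> maze.move(dir=north)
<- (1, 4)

-> maze.sense(dir=north)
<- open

-> stack.push(x=north)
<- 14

-> maze.move(dir=north)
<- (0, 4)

-> maze.sense(dir=west)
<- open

-> stack.push(x=west)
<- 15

-> maze.move(dir=west)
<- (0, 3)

-> maze.sense(dir=west)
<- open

-> stack.push(x=west)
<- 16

-> maze.move(dir=west)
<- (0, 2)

-> stack.pop()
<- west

-> maze.move(dir=east)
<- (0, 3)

-> stack.pop()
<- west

-> maze.move(dir=east)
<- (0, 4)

-> maze.sense(dir=east)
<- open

-> stack.push(x=east)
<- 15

-> maze.move(dir=east)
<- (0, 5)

-> maze.sense(dir=south)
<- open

-> stack.push(x=south)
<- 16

-> maze.move(dir=south)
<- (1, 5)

-> maze.sense(dir=south)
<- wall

-> maze.sense(dir=east)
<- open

-> stack.push(x=east)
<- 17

-> maze.move(dir=east)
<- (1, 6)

-> maze.sense(dir=north)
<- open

-> stack.push(x=north)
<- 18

-> maze.move(dir=north)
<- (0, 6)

-> maze.sense(dir=east)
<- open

-> stack.push(x=east)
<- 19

-> maze.move(dir=east)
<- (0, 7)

-> maze.sense(dir=south)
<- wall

-> maze.sense(dir=east)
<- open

-> stack.push(x=east)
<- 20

-> maze.move(dir=east)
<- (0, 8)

-> maze.sense(dir=south)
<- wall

-> stack.pop()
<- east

-> maze.move(dir=west)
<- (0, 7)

-> stack.pop()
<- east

-> maze.move(dir=west)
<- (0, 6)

-> stack.pop()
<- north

-> maze.move(dir=south)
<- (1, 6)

-> maze.sense(dir=south)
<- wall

-> stack.pop()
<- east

-> maze.move(dir=west)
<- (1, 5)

-> stack.pop()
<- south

-> maze.move(dir=north)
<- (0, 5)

-> stack.pop()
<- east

-> maze.move(dir=west)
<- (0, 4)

-> stack.pop()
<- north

-> maze.move(dir=south)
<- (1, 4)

-> stack.pop()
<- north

-> maze.move(dir=south)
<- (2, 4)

-> maze.sense(dir=south)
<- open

-> stack.push(x=south)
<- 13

-> maze.move(dir=south)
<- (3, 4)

-> maze.sense(dir=south)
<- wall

-> maze.sense(dir=east)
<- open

-> stack.push(x=east)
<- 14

-> maze.move(dir=east)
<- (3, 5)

-> maze.sense(dir=south)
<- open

-> stack.push(x=south)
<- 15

-> maze.move(dir=south)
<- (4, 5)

-> maze.sense(dir=east)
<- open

-> stack.push(x=east)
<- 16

-> maze.move(dir=east)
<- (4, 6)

-> maze.sense(dir=north)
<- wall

-> maze.sense(dir=east)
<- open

-> stack.push(x=east)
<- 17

-> maze.move(dir=east)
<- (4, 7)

-> maze.sense(dir=north)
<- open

-> stack.push(x=north)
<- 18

-> maze.move(dir=north)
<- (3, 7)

-> maze.sense(dir=north)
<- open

-> stack.push(x=north)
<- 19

-> maze.move(dir=north)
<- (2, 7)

-> maze.sense(dir=east)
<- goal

-> maze.move(dir=east)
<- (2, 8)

Answer: (2, 8)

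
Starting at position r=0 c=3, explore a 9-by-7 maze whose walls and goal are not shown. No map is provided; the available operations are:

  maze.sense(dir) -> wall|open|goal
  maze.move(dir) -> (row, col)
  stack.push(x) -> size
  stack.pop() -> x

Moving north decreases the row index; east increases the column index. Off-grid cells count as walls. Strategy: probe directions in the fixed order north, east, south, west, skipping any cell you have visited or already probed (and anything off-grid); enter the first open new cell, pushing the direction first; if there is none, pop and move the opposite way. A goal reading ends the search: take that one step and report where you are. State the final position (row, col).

! 1. maze.sense(dir=east) : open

! 2. stack.push(x=east) : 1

! 3. maze.move(dir=east) : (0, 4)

! 4. maze.sense(dir=east) : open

! 5. stack.push(x=east) : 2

! 6. maze.move(dir=east) : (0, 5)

! 7. maze.sense(dir=east) : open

! 8. stack.push(x=east) : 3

! 9. maze.move(dir=east) : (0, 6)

! 10. maze.sense(dir=south) : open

! 11. stack.push(x=south) : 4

! 12. maze.move(dir=south) : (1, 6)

! 13. maze.sense(dir=south) : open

! 14. stack.push(x=south) : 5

! 15. maze.move(dir=south) : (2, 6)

! 16. maze.sense(dir=south) : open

! 17. stack.push(x=south) : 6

! 18. maze.move(dir=south) : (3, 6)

! 19. maze.sense(dir=south) : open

! 20. stack.push(x=south) : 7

! 21. maze.move(dir=south) : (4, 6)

! 22. maze.sense(dir=south) : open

! 23. stack.push(x=south) : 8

! 24. maze.move(dir=south) : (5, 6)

! 25. maze.sense(dir=south) : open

! 26. stack.push(x=south) : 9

! 27. maze.move(dir=south) : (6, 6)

! 28. maze.sense(dir=south) : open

! 29. stack.push(x=south) : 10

! 30. maze.move(dir=south) : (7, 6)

! 31. maze.sense(dir=south) : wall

! 32. maze.sense(dir=west) : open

! 33. stack.push(x=west) : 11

! 34. maze.move(dir=west) : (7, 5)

! 35. maze.sense(dir=north) : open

! 36. stack.push(x=north) : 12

! 37. maze.move(dir=north) : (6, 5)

! 38. maze.sense(dir=north) : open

! 39. stack.push(x=north) : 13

! 40. maze.move(dir=north) : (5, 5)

! 41. maze.sense(dir=north) : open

! 42. stack.push(x=north) : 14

! 43. maze.move(dir=north) : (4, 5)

! 44. maze.sense(dir=north) : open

! 45. stack.push(x=north) : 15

! 46. maze.move(dir=north) : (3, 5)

! 47. maze.sense(dir=north) : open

! 48. stack.push(x=north) : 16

! 49. maze.move(dir=north) : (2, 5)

! 50. maze.sense(dir=north) : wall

! 51. maze.sense(dir=west) : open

! 52. stack.push(x=west) : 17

! 53. maze.move(dir=west) : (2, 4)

! 54. maze.sense(dir=north) : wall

! 55. maze.sense(dir=south) : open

! 56. stack.push(x=south) : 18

! 57. maze.move(dir=south) : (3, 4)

! 58. maze.sense(dir=south) : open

! 59. stack.push(x=south) : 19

! 60. maze.move(dir=south) : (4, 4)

! 61. maze.sense(dir=south) : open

! 62. stack.push(x=south) : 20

! 63. maze.move(dir=south) : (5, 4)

! 64. maze.sense(dir=south) : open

! 65. stack.push(x=south) : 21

! 66. maze.move(dir=south) : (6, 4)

! 67. maze.sense(dir=south) : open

! 68. stack.push(x=south) : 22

! 69. maze.move(dir=south) : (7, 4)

! 70. maze.sense(dir=south) : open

! 71. stack.push(x=south) : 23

! 72. maze.move(dir=south) : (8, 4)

! 73. maze.sense(dir=east) : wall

! 74. maze.sense(dir=west) : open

! 75. stack.push(x=west) : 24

! 76. maze.move(dir=west) : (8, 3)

! 77. maze.sense(dir=north) : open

! 78. stack.push(x=north) : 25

! 79. maze.move(dir=north) : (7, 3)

! 80. maze.sense(dir=north) : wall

! 81. maze.sense(dir=west) : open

! 82. stack.push(x=west) : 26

! 83. maze.move(dir=west) : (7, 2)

! 84. maze.sense(dir=north) : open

! 85. stack.push(x=north) : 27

! 86. maze.move(dir=north) : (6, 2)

! 87. maze.sense(dir=north) : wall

! 88. maze.sense(dir=west) : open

! 89. stack.push(x=west) : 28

! 90. maze.move(dir=west) : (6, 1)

! 91. maze.sense(dir=north) : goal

! 92. maze.move(dir=north) : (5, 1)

Answer: (5, 1)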